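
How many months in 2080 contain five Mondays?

A month has five Mondays exactly when Monday falls within its first (length − 28) days.
Jan: 31 days, starts Mon → 5 of Mon, Tue, Wed ✓
Feb: 29 days, starts Thu → 5 of Thu
Mar: 31 days, starts Fri → 5 of Fri, Sat, Sun
Apr: 30 days, starts Mon → 5 of Mon, Tue ✓
May: 31 days, starts Wed → 5 of Wed, Thu, Fri
Jun: 30 days, starts Sat → 5 of Sat, Sun
Jul: 31 days, starts Mon → 5 of Mon, Tue, Wed ✓
Aug: 31 days, starts Thu → 5 of Thu, Fri, Sat
Sep: 30 days, starts Sun → 5 of Sun, Mon ✓
Oct: 31 days, starts Tue → 5 of Tue, Wed, Thu
Nov: 30 days, starts Fri → 5 of Fri, Sat
Dec: 31 days, starts Sun → 5 of Sun, Mon, Tue ✓
Months with five Mondays: Jan, Apr, Jul, Sep, Dec.

5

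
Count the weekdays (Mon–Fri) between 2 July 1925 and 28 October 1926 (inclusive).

2 July 1925 is a Thursday.
The range spans 484 days (inclusive of both endpoints).
484 = 7 × 69 + 1, so there are 69 full weeks plus 1 extra day.
Each full week contributes 5 weekdays (Mon–Fri): 69 × 5 = 345.
The 1 extra day is Thu — 1 of them qualifies.
Total: 345 + 1 = 346.

346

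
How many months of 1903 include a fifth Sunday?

4

A month has five Sundays exactly when Sunday falls within its first (length − 28) days.
Jan: 31 days, starts Thu → 5 of Thu, Fri, Sat
Feb: 28 days, starts Sun → 5 of (none)
Mar: 31 days, starts Sun → 5 of Sun, Mon, Tue ✓
Apr: 30 days, starts Wed → 5 of Wed, Thu
May: 31 days, starts Fri → 5 of Fri, Sat, Sun ✓
Jun: 30 days, starts Mon → 5 of Mon, Tue
Jul: 31 days, starts Wed → 5 of Wed, Thu, Fri
Aug: 31 days, starts Sat → 5 of Sat, Sun, Mon ✓
Sep: 30 days, starts Tue → 5 of Tue, Wed
Oct: 31 days, starts Thu → 5 of Thu, Fri, Sat
Nov: 30 days, starts Sun → 5 of Sun, Mon ✓
Dec: 31 days, starts Tue → 5 of Tue, Wed, Thu
Months with five Sundays: Mar, May, Aug, Nov.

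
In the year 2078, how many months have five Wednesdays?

4

A month has five Wednesdays exactly when Wednesday falls within its first (length − 28) days.
Jan: 31 days, starts Sat → 5 of Sat, Sun, Mon
Feb: 28 days, starts Tue → 5 of (none)
Mar: 31 days, starts Tue → 5 of Tue, Wed, Thu ✓
Apr: 30 days, starts Fri → 5 of Fri, Sat
May: 31 days, starts Sun → 5 of Sun, Mon, Tue
Jun: 30 days, starts Wed → 5 of Wed, Thu ✓
Jul: 31 days, starts Fri → 5 of Fri, Sat, Sun
Aug: 31 days, starts Mon → 5 of Mon, Tue, Wed ✓
Sep: 30 days, starts Thu → 5 of Thu, Fri
Oct: 31 days, starts Sat → 5 of Sat, Sun, Mon
Nov: 30 days, starts Tue → 5 of Tue, Wed ✓
Dec: 31 days, starts Thu → 5 of Thu, Fri, Sat
Months with five Wednesdays: Mar, Jun, Aug, Nov.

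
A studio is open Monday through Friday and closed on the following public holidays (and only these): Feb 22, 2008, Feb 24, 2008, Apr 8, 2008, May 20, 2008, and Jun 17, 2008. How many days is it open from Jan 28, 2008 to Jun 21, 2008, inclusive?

101

Jan 28, 2008 is a Monday.
From Jan 28, 2008 to Jun 21, 2008 is 146 days inclusive.
146 = 7 × 20 + 6, so there are 20 full weeks plus 6 extra days.
Each full week contributes 5 weekdays (Mon–Fri): 20 × 5 = 100.
The 6 extra days are Mon, Tue, Wed, Thu, Fri, Sat — 5 of them qualify.
Total: 100 + 5 = 105.
Holidays: Feb 22, 2008 (Fri); Feb 24, 2008 (Sun); Apr 8, 2008 (Tue); May 20, 2008 (Tue); Jun 17, 2008 (Tue).
4 of the 5 holidays fall on weekdays; the rest are weekends and were already excluded.
Business days: 105 − 4 = 101.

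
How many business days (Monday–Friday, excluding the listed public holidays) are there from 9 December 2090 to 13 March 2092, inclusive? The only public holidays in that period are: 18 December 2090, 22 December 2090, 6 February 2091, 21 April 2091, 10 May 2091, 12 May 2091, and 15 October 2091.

9 December 2090 is a Saturday.
From 9 December 2090 to 13 March 2092 is 461 days inclusive.
461 = 7 × 65 + 6, so there are 65 full weeks plus 6 extra days.
Each full week contributes 5 weekdays (Mon–Fri): 65 × 5 = 325.
The 6 extra days are Sat, Sun, Mon, Tue, Wed, Thu — 4 of them qualify.
Total: 325 + 4 = 329.
Holidays: 18 December 2090 (Mon); 22 December 2090 (Fri); 6 February 2091 (Tue); 21 April 2091 (Sat); 10 May 2091 (Thu); 12 May 2091 (Sat); 15 October 2091 (Mon).
5 of the 7 holidays fall on weekdays; the rest are weekends and were already excluded.
Business days: 329 − 5 = 324.

324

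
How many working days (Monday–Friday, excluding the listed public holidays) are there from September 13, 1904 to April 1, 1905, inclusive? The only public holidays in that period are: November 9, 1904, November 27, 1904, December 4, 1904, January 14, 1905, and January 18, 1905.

September 13, 1904 is a Tuesday.
That's 201 days from start to end, counting both.
201 = 7 × 28 + 5, so there are 28 full weeks plus 5 extra days.
Each full week contributes 5 weekdays (Mon–Fri): 28 × 5 = 140.
The 5 extra days are Tue, Wed, Thu, Fri, Sat — 4 of them qualify.
Total: 140 + 4 = 144.
Holidays: November 9, 1904 (Wed); November 27, 1904 (Sun); December 4, 1904 (Sun); January 14, 1905 (Sat); January 18, 1905 (Wed).
2 of the 5 holidays fall on weekdays; the rest are weekends and were already excluded.
Business days: 144 − 2 = 142.

142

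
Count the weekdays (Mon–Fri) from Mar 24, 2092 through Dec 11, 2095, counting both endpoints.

Mar 24, 2092 is a Monday.
The range spans 1358 days (inclusive of both endpoints).
1358 = 7 × 194, so the span is exactly 194 full weeks.
Each full week contributes 5 weekdays (Mon–Fri): 194 × 5 = 970.
Total: 970.

970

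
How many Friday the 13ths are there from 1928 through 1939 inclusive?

Friday-the-13ths by year:
1928: Jan, Apr, Jul
1929: Sep, Dec
1930: Jun
1931: Feb, Mar, Nov
1932: May
1933: Jan, Oct
1934: Apr, Jul
1935: Sep, Dec
1936: Mar, Nov
1937: Aug
1938: May
1939: Jan, Oct

22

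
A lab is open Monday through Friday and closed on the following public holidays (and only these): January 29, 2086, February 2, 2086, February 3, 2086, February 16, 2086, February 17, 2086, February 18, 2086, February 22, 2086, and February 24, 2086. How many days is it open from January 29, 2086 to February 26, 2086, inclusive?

18

January 29, 2086 is a Tuesday.
That's 29 days from start to end, counting both.
29 = 7 × 4 + 1, so there are 4 full weeks plus 1 extra day.
Each full week contributes 5 weekdays (Mon–Fri): 4 × 5 = 20.
The 1 extra day is Tuesday — 1 of them qualifies.
Total: 20 + 1 = 21.
Holidays: January 29, 2086 (Tue); February 2, 2086 (Sat); February 3, 2086 (Sun); February 16, 2086 (Sat); February 17, 2086 (Sun); February 18, 2086 (Mon); February 22, 2086 (Fri); February 24, 2086 (Sun).
3 of the 8 holidays fall on weekdays; the rest are weekends and were already excluded.
Business days: 21 − 3 = 18.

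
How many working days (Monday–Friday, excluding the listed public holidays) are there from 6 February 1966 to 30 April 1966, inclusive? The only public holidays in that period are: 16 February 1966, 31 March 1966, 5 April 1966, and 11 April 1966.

6 February 1966 is a Sunday.
The range spans 84 days (inclusive of both endpoints).
84 = 7 × 12, so the span is exactly 12 full weeks.
Each full week contributes 5 weekdays (Mon–Fri): 12 × 5 = 60.
Holidays: 16 February 1966 (Wed); 31 March 1966 (Thu); 5 April 1966 (Tue); 11 April 1966 (Mon).
All 4 holidays fall on weekdays, so subtract 4.
Business days: 60 − 4 = 56.

56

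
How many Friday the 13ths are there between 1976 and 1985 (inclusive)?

18

Friday-the-13ths by year:
1976: Feb, Aug
1977: May
1978: Jan, Oct
1979: Apr, Jul
1980: Jun
1981: Feb, Mar, Nov
1982: Aug
1983: May
1984: Jan, Apr, Jul
1985: Sep, Dec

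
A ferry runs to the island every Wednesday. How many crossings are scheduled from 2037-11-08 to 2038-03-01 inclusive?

16

2037-11-08 is a Sunday.
From 2037-11-08 to 2038-03-01 is 114 days inclusive.
114 = 7 × 16 + 2, so there are 16 full weeks plus 2 extra days.
Each full week contributes one Wednesday: 16 so far.
The 2 extra days are Sun, Mon — none qualify.
Total: 16 + 0 = 16.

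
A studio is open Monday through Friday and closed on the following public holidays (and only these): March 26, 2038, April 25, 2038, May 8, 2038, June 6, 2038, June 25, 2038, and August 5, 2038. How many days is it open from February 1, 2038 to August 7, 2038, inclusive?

132

February 1, 2038 is a Monday.
The range spans 188 days (inclusive of both endpoints).
188 = 7 × 26 + 6, so there are 26 full weeks plus 6 extra days.
Each full week contributes 5 weekdays (Mon–Fri): 26 × 5 = 130.
The 6 extra days are Mon, Tue, Wed, Thu, Fri, Sat — 5 of them qualify.
Total: 130 + 5 = 135.
Holidays: March 26, 2038 (Fri); April 25, 2038 (Sun); May 8, 2038 (Sat); June 6, 2038 (Sun); June 25, 2038 (Fri); August 5, 2038 (Thu).
3 of the 6 holidays fall on weekdays; the rest are weekends and were already excluded.
Business days: 135 − 3 = 132.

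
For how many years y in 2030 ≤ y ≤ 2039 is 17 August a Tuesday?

2

Day of week of August 17 in each year:
2030: Sat, 2031: Sun, 2032: Tue ✓, 2033: Wed, 2034: Thu, 2035: Fri, 2036: Sun, 2037: Mon, 2038: Tue ✓, 2039: Wed
Tuesdays: 2032, 2038.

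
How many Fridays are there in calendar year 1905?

January 1, 1905 is a Sunday.
From January 1, 1905 to December 31, 1905 is 365 days inclusive.
365 = 7 × 52 + 1, so there are 52 full weeks plus 1 extra day.
Each full week contributes one Friday: 52 so far.
The 1 extra day is Sun — none qualify.
Total: 52 + 0 = 52.

52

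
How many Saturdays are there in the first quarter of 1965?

13

January 1, 1965 is a Friday.
The range spans 90 days (inclusive of both endpoints).
90 = 7 × 12 + 6, so there are 12 full weeks plus 6 extra days.
Each full week contributes one Saturday: 12 so far.
The 6 extra days are Friday, Saturday, Sunday, Monday, Tuesday, Wednesday — 1 of them qualifies.
Total: 12 + 1 = 13.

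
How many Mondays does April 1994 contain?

4

1 April 1994 is a Friday.
The range spans 30 days (inclusive of both endpoints).
30 = 7 × 4 + 2, so there are 4 full weeks plus 2 extra days.
Each full week contributes one Monday: 4 so far.
The 2 extra days are Friday, Saturday — none qualify.
Total: 4 + 0 = 4.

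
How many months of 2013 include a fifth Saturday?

4

A month has five Saturdays exactly when Saturday falls within its first (length − 28) days.
Jan: 31 days, starts Tue → 5 of Tue, Wed, Thu
Feb: 28 days, starts Fri → 5 of (none)
Mar: 31 days, starts Fri → 5 of Fri, Sat, Sun ✓
Apr: 30 days, starts Mon → 5 of Mon, Tue
May: 31 days, starts Wed → 5 of Wed, Thu, Fri
Jun: 30 days, starts Sat → 5 of Sat, Sun ✓
Jul: 31 days, starts Mon → 5 of Mon, Tue, Wed
Aug: 31 days, starts Thu → 5 of Thu, Fri, Sat ✓
Sep: 30 days, starts Sun → 5 of Sun, Mon
Oct: 31 days, starts Tue → 5 of Tue, Wed, Thu
Nov: 30 days, starts Fri → 5 of Fri, Sat ✓
Dec: 31 days, starts Sun → 5 of Sun, Mon, Tue
Months with five Saturdays: Mar, Jun, Aug, Nov.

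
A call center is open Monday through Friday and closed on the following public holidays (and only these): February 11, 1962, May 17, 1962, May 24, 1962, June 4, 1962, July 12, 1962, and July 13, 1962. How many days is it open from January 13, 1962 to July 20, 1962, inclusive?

January 13, 1962 is a Saturday.
That's 189 days from start to end, counting both.
189 = 7 × 27, so the span is exactly 27 full weeks.
Each full week contributes 5 weekdays (Mon–Fri): 27 × 5 = 135.
Holidays: February 11, 1962 (Sun); May 17, 1962 (Thu); May 24, 1962 (Thu); June 4, 1962 (Mon); July 12, 1962 (Thu); July 13, 1962 (Fri).
5 of the 6 holidays fall on weekdays; the rest are weekends and were already excluded.
Business days: 135 − 5 = 130.

130 working days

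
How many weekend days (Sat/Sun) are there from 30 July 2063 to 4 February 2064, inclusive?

30 July 2063 is a Monday.
From 30 July 2063 to 4 February 2064 is 190 days inclusive.
190 = 7 × 27 + 1, so there are 27 full weeks plus 1 extra day.
Each full week contributes 2 weekend days (Sat, Sun): 27 × 2 = 54.
The 1 extra day is Monday — none qualify.
Total: 54 + 0 = 54.

54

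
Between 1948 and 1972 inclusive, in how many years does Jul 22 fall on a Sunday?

3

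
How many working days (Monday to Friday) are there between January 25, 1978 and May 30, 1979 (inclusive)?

January 25, 1978 is a Wednesday.
That's 491 days from start to end, counting both.
491 = 7 × 70 + 1, so there are 70 full weeks plus 1 extra day.
Each full week contributes 5 weekdays (Mon–Fri): 70 × 5 = 350.
The 1 extra day is Wednesday — 1 of them qualifies.
Total: 350 + 1 = 351.

351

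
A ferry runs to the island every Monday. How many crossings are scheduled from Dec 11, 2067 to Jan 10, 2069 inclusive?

Dec 11, 2067 is a Sunday.
From Dec 11, 2067 to Jan 10, 2069 is 397 days inclusive.
397 = 7 × 56 + 5, so there are 56 full weeks plus 5 extra days.
Each full week contributes one Monday: 56 so far.
The 5 extra days are Sun, Mon, Tue, Wed, Thu — 1 of them qualifies.
Total: 56 + 1 = 57.

57 Mondays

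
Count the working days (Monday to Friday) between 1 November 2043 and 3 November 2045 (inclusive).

525

1 November 2043 is a Sunday.
The range spans 734 days (inclusive of both endpoints).
734 = 7 × 104 + 6, so there are 104 full weeks plus 6 extra days.
Each full week contributes 5 weekdays (Mon–Fri): 104 × 5 = 520.
The 6 extra days are Sun, Mon, Tue, Wed, Thu, Fri — 5 of them qualify.
Total: 520 + 5 = 525.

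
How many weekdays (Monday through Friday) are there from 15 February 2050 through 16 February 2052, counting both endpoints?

524 weekdays

15 February 2050 is a Tuesday.
From 15 February 2050 to 16 February 2052 is 732 days inclusive.
732 = 7 × 104 + 4, so there are 104 full weeks plus 4 extra days.
Each full week contributes 5 weekdays (Mon–Fri): 104 × 5 = 520.
The 4 extra days are Tuesday, Wednesday, Thursday, Friday — 4 of them qualify.
Total: 520 + 4 = 524.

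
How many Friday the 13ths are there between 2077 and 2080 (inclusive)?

6

Friday-the-13ths by year:
2077: Aug
2078: May
2079: Jan, Oct
2080: Sep, Dec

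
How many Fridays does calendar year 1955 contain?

52

1955-01-01 is a Saturday.
From 1955-01-01 to 1955-12-31 is 365 days inclusive.
365 = 7 × 52 + 1, so there are 52 full weeks plus 1 extra day.
Each full week contributes one Friday: 52 so far.
The 1 extra day is Saturday — none qualify.
Total: 52 + 0 = 52.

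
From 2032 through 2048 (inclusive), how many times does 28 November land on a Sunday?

Day of week of November 28 in each year:
2032: Sun ✓, 2033: Mon, 2034: Tue, 2035: Wed, 2036: Fri, 2037: Sat, 2038: Sun ✓, 2039: Mon, 2040: Wed, 2041: Thu, 2042: Fri, 2043: Sat, 2044: Mon, 2045: Tue, 2046: Wed, 2047: Thu, 2048: Sat
Sundays: 2032, 2038.

2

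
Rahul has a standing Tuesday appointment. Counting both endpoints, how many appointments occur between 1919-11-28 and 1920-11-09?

50 Tuesdays

1919-11-28 is a Friday.
That's 348 days from start to end, counting both.
348 = 7 × 49 + 5, so there are 49 full weeks plus 5 extra days.
Each full week contributes one Tuesday: 49 so far.
The 5 extra days are Friday, Saturday, Sunday, Monday, Tuesday — 1 of them qualifies.
Total: 49 + 1 = 50.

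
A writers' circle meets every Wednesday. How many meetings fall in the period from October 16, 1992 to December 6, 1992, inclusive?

7

October 16, 1992 is a Friday.
From October 16, 1992 to December 6, 1992 is 52 days inclusive.
52 = 7 × 7 + 3, so there are 7 full weeks plus 3 extra days.
Each full week contributes one Wednesday: 7 so far.
The 3 extra days are Fri, Sat, Sun — none qualify.
Total: 7 + 0 = 7.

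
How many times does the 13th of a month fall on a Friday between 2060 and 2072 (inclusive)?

23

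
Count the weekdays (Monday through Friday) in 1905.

260

Jan 1, 1905 is a Sunday.
That's 365 days from start to end, counting both.
365 = 7 × 52 + 1, so there are 52 full weeks plus 1 extra day.
Each full week contributes 5 weekdays (Mon–Fri): 52 × 5 = 260.
The 1 extra day is Sun — none qualify.
Total: 260 + 0 = 260.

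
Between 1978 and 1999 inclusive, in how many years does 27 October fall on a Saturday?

Day of week of October 27 in each year:
1978: Fri, 1979: Sat ✓, 1980: Mon, 1981: Tue, 1982: Wed, 1983: Thu, 1984: Sat ✓, 1985: Sun, 1986: Mon, 1987: Tue, 1988: Thu, 1989: Fri, 1990: Sat ✓, 1991: Sun, 1992: Tue, 1993: Wed, 1994: Thu, 1995: Fri, 1996: Sun, 1997: Mon, 1998: Tue, 1999: Wed
Saturdays: 1979, 1984, 1990.

3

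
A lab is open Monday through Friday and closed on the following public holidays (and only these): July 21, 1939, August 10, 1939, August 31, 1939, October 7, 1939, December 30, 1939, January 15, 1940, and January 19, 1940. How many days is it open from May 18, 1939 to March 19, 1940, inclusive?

May 18, 1939 is a Thursday.
That's 307 days from start to end, counting both.
307 = 7 × 43 + 6, so there are 43 full weeks plus 6 extra days.
Each full week contributes 5 weekdays (Mon–Fri): 43 × 5 = 215.
The 6 extra days are Thursday, Friday, Saturday, Sunday, Monday, Tuesday — 4 of them qualify.
Total: 215 + 4 = 219.
Holidays: July 21, 1939 (Fri); August 10, 1939 (Thu); August 31, 1939 (Thu); October 7, 1939 (Sat); December 30, 1939 (Sat); January 15, 1940 (Mon); January 19, 1940 (Fri).
5 of the 7 holidays fall on weekdays; the rest are weekends and were already excluded.
Business days: 219 − 5 = 214.

214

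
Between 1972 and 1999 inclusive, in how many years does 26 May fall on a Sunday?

Day of week of May 26 in each year:
1972: Fri, 1973: Sat, 1974: Sun ✓, 1975: Mon, 1976: Wed, 1977: Thu, 1978: Fri, 1979: Sat, 1980: Mon, 1981: Tue, 1982: Wed, 1983: Thu, 1984: Sat, 1985: Sun ✓, 1986: Mon, 1987: Tue, 1988: Thu, 1989: Fri, 1990: Sat, 1991: Sun ✓, 1992: Tue, 1993: Wed, 1994: Thu, 1995: Fri, 1996: Sun ✓, 1997: Mon, 1998: Tue, 1999: Wed
Sundays: 1974, 1985, 1991, 1996.

4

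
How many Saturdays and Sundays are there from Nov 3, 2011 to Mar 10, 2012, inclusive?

Nov 3, 2011 is a Thursday.
From Nov 3, 2011 to Mar 10, 2012 is 129 days inclusive.
129 = 7 × 18 + 3, so there are 18 full weeks plus 3 extra days.
Each full week contributes 2 weekend days (Sat, Sun): 18 × 2 = 36.
The 3 extra days are Thu, Fri, Sat — 1 of them qualifies.
Total: 36 + 1 = 37.

37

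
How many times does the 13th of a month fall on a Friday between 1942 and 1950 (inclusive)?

15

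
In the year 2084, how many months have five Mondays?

4

A month has five Mondays exactly when Monday falls within its first (length − 28) days.
Jan: 31 days, starts Sat → 5 of Sat, Sun, Mon ✓
Feb: 29 days, starts Tue → 5 of Tue
Mar: 31 days, starts Wed → 5 of Wed, Thu, Fri
Apr: 30 days, starts Sat → 5 of Sat, Sun
May: 31 days, starts Mon → 5 of Mon, Tue, Wed ✓
Jun: 30 days, starts Thu → 5 of Thu, Fri
Jul: 31 days, starts Sat → 5 of Sat, Sun, Mon ✓
Aug: 31 days, starts Tue → 5 of Tue, Wed, Thu
Sep: 30 days, starts Fri → 5 of Fri, Sat
Oct: 31 days, starts Sun → 5 of Sun, Mon, Tue ✓
Nov: 30 days, starts Wed → 5 of Wed, Thu
Dec: 31 days, starts Fri → 5 of Fri, Sat, Sun
Months with five Mondays: Jan, May, Jul, Oct.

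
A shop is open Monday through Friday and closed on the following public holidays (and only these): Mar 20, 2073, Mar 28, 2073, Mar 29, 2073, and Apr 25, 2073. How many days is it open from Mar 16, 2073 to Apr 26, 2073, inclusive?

26 working days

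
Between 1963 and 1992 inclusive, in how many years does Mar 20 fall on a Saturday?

Day of week of March 20 in each year:
1963: Wed, 1964: Fri, 1965: Sat ✓, 1966: Sun, 1967: Mon, 1968: Wed, 1969: Thu, 1970: Fri, 1971: Sat ✓, 1972: Mon, 1973: Tue, 1974: Wed, 1975: Thu, 1976: Sat ✓, 1977: Sun, 1978: Mon, 1979: Tue, 1980: Thu, 1981: Fri, 1982: Sat ✓, 1983: Sun, 1984: Tue, 1985: Wed, 1986: Thu, 1987: Fri, 1988: Sun, 1989: Mon, 1990: Tue, 1991: Wed, 1992: Fri
Saturdays: 1965, 1971, 1976, 1982.

4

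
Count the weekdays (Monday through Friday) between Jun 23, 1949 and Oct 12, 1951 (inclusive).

Jun 23, 1949 is a Thursday.
From Jun 23, 1949 to Oct 12, 1951 is 842 days inclusive.
842 = 7 × 120 + 2, so there are 120 full weeks plus 2 extra days.
Each full week contributes 5 weekdays (Mon–Fri): 120 × 5 = 600.
The 2 extra days are Thursday, Friday — 2 of them qualify.
Total: 600 + 2 = 602.

602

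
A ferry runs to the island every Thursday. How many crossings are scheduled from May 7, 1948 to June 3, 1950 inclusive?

May 7, 1948 is a Friday.
That's 758 days from start to end, counting both.
758 = 7 × 108 + 2, so there are 108 full weeks plus 2 extra days.
Each full week contributes one Thursday: 108 so far.
The 2 extra days are Fri, Sat — none qualify.
Total: 108 + 0 = 108.

108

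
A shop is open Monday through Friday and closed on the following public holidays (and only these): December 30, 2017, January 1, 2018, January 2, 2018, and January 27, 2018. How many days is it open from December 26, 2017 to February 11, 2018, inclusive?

December 26, 2017 is a Tuesday.
From December 26, 2017 to February 11, 2018 is 48 days inclusive.
48 = 7 × 6 + 6, so there are 6 full weeks plus 6 extra days.
Each full week contributes 5 weekdays (Mon–Fri): 6 × 5 = 30.
The 6 extra days are Tuesday, Wednesday, Thursday, Friday, Saturday, Sunday — 4 of them qualify.
Total: 30 + 4 = 34.
Holidays: December 30, 2017 (Sat); January 1, 2018 (Mon); January 2, 2018 (Tue); January 27, 2018 (Sat).
2 of the 4 holidays fall on weekdays; the rest are weekends and were already excluded.
Business days: 34 − 2 = 32.

32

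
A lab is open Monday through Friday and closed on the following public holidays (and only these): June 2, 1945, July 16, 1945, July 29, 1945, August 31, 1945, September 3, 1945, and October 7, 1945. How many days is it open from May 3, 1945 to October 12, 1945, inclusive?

114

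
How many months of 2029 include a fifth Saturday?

A month has five Saturdays exactly when Saturday falls within its first (length − 28) days.
Jan: 31 days, starts Mon → 5 of Mon, Tue, Wed
Feb: 28 days, starts Thu → 5 of (none)
Mar: 31 days, starts Thu → 5 of Thu, Fri, Sat ✓
Apr: 30 days, starts Sun → 5 of Sun, Mon
May: 31 days, starts Tue → 5 of Tue, Wed, Thu
Jun: 30 days, starts Fri → 5 of Fri, Sat ✓
Jul: 31 days, starts Sun → 5 of Sun, Mon, Tue
Aug: 31 days, starts Wed → 5 of Wed, Thu, Fri
Sep: 30 days, starts Sat → 5 of Sat, Sun ✓
Oct: 31 days, starts Mon → 5 of Mon, Tue, Wed
Nov: 30 days, starts Thu → 5 of Thu, Fri
Dec: 31 days, starts Sat → 5 of Sat, Sun, Mon ✓
Months with five Saturdays: Mar, Jun, Sep, Dec.

4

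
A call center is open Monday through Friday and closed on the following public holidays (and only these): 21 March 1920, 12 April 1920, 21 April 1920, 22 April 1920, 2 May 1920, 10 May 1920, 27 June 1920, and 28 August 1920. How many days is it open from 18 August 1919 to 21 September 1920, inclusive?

18 August 1919 is a Monday.
That's 401 days from start to end, counting both.
401 = 7 × 57 + 2, so there are 57 full weeks plus 2 extra days.
Each full week contributes 5 weekdays (Mon–Fri): 57 × 5 = 285.
The 2 extra days are Monday, Tuesday — 2 of them qualify.
Total: 285 + 2 = 287.
Holidays: 21 March 1920 (Sun); 12 April 1920 (Mon); 21 April 1920 (Wed); 22 April 1920 (Thu); 2 May 1920 (Sun); 10 May 1920 (Mon); 27 June 1920 (Sun); 28 August 1920 (Sat).
4 of the 8 holidays fall on weekdays; the rest are weekends and were already excluded.
Business days: 287 − 4 = 283.

283 business days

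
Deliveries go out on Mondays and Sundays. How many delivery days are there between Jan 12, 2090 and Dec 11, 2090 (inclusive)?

96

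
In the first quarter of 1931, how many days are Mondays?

January 1, 1931 is a Thursday.
That's 90 days from start to end, counting both.
90 = 7 × 12 + 6, so there are 12 full weeks plus 6 extra days.
Each full week contributes one Monday: 12 so far.
The 6 extra days are Thursday, Friday, Saturday, Sunday, Monday, Tuesday — 1 of them qualifies.
Total: 12 + 1 = 13.

13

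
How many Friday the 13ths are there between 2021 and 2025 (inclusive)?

Friday-the-13ths by year:
2021: Aug
2022: May
2023: Jan, Oct
2024: Sep, Dec
2025: Jun

7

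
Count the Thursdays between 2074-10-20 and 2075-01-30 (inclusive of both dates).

14 Thursdays

2074-10-20 is a Saturday.
From 2074-10-20 to 2075-01-30 is 103 days inclusive.
103 = 7 × 14 + 5, so there are 14 full weeks plus 5 extra days.
Each full week contributes one Thursday: 14 so far.
The 5 extra days are Sat, Sun, Mon, Tue, Wed — none qualify.
Total: 14 + 0 = 14.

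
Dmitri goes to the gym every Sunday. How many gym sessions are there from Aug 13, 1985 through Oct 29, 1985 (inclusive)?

11

Aug 13, 1985 is a Tuesday.
That's 78 days from start to end, counting both.
78 = 7 × 11 + 1, so there are 11 full weeks plus 1 extra day.
Each full week contributes one Sunday: 11 so far.
The 1 extra day is Tuesday — none qualify.
Total: 11 + 0 = 11.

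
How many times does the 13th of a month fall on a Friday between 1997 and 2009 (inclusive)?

22

Friday-the-13ths by year:
1997: Jun
1998: Feb, Mar, Nov
1999: Aug
2000: Oct
2001: Apr, Jul
2002: Sep, Dec
2003: Jun
2004: Feb, Aug
2005: May
2006: Jan, Oct
2007: Apr, Jul
2008: Jun
2009: Feb, Mar, Nov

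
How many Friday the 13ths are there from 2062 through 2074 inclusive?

Friday-the-13ths by year:
2062: Jan, Oct
2063: Apr, Jul
2064: Jun
2065: Feb, Mar, Nov
2066: Aug
2067: May
2068: Jan, Apr, Jul
2069: Sep, Dec
2070: Jun
2071: Feb, Mar, Nov
2072: May
2073: Jan, Oct
2074: Apr, Jul

24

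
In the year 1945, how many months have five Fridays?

4

A month has five Fridays exactly when Friday falls within its first (length − 28) days.
Jan: 31 days, starts Mon → 5 of Mon, Tue, Wed
Feb: 28 days, starts Thu → 5 of (none)
Mar: 31 days, starts Thu → 5 of Thu, Fri, Sat ✓
Apr: 30 days, starts Sun → 5 of Sun, Mon
May: 31 days, starts Tue → 5 of Tue, Wed, Thu
Jun: 30 days, starts Fri → 5 of Fri, Sat ✓
Jul: 31 days, starts Sun → 5 of Sun, Mon, Tue
Aug: 31 days, starts Wed → 5 of Wed, Thu, Fri ✓
Sep: 30 days, starts Sat → 5 of Sat, Sun
Oct: 31 days, starts Mon → 5 of Mon, Tue, Wed
Nov: 30 days, starts Thu → 5 of Thu, Fri ✓
Dec: 31 days, starts Sat → 5 of Sat, Sun, Mon
Months with five Fridays: Mar, Jun, Aug, Nov.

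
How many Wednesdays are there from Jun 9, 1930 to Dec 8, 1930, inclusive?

26 Wednesdays

Jun 9, 1930 is a Monday.
From Jun 9, 1930 to Dec 8, 1930 is 183 days inclusive.
183 = 7 × 26 + 1, so there are 26 full weeks plus 1 extra day.
Each full week contributes one Wednesday: 26 so far.
The 1 extra day is Monday — none qualify.
Total: 26 + 0 = 26.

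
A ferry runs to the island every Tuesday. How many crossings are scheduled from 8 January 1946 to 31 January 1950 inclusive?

213 Tuesdays

8 January 1946 is a Tuesday.
That's 1485 days from start to end, counting both.
1485 = 7 × 212 + 1, so there are 212 full weeks plus 1 extra day.
Each full week contributes one Tuesday: 212 so far.
The 1 extra day is Tue — 1 of them qualifies.
Total: 212 + 1 = 213.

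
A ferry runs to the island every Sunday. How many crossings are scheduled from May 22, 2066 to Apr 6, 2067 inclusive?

May 22, 2066 is a Saturday.
That's 320 days from start to end, counting both.
320 = 7 × 45 + 5, so there are 45 full weeks plus 5 extra days.
Each full week contributes one Sunday: 45 so far.
The 5 extra days are Saturday, Sunday, Monday, Tuesday, Wednesday — 1 of them qualifies.
Total: 45 + 1 = 46.

46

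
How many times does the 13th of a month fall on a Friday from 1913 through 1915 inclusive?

5

Friday-the-13ths by year:
1913: Jun
1914: Feb, Mar, Nov
1915: Aug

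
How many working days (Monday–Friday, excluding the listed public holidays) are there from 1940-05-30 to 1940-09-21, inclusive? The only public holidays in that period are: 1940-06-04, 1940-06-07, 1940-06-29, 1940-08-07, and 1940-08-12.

1940-05-30 is a Thursday.
The range spans 115 days (inclusive of both endpoints).
115 = 7 × 16 + 3, so there are 16 full weeks plus 3 extra days.
Each full week contributes 5 weekdays (Mon–Fri): 16 × 5 = 80.
The 3 extra days are Thu, Fri, Sat — 2 of them qualify.
Total: 80 + 2 = 82.
Holidays: 1940-06-04 (Tue); 1940-06-07 (Fri); 1940-06-29 (Sat); 1940-08-07 (Wed); 1940-08-12 (Mon).
4 of the 5 holidays fall on weekdays; the rest are weekends and were already excluded.
Business days: 82 − 4 = 78.

78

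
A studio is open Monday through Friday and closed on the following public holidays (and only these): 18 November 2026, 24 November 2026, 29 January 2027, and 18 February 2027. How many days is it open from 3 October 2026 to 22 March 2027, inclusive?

3 October 2026 is a Saturday.
The range spans 171 days (inclusive of both endpoints).
171 = 7 × 24 + 3, so there are 24 full weeks plus 3 extra days.
Each full week contributes 5 weekdays (Mon–Fri): 24 × 5 = 120.
The 3 extra days are Saturday, Sunday, Monday — 1 of them qualifies.
Total: 120 + 1 = 121.
Holidays: 18 November 2026 (Wed); 24 November 2026 (Tue); 29 January 2027 (Fri); 18 February 2027 (Thu).
All 4 holidays fall on weekdays, so subtract 4.
Business days: 121 − 4 = 117.

117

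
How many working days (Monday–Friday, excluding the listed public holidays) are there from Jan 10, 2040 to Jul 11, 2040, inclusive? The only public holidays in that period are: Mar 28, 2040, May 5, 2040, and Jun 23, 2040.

131 working days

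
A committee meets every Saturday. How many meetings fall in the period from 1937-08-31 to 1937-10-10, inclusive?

6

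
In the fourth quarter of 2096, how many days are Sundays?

13

Oct 1, 2096 is a Monday.
From Oct 1, 2096 to Dec 31, 2096 is 92 days inclusive.
92 = 7 × 13 + 1, so there are 13 full weeks plus 1 extra day.
Each full week contributes one Sunday: 13 so far.
The 1 extra day is Monday — none qualify.
Total: 13 + 0 = 13.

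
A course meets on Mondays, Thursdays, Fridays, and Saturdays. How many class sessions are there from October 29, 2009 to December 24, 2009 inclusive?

33

October 29, 2009 is a Thursday.
That's 57 days from start to end, counting both.
57 = 7 × 8 + 1, so there are 8 full weeks plus 1 extra day.
Each full week contributes 4 days from the set (Mon, Thu, Fri, Sat): 8 × 4 = 32.
The 1 extra day is Thu — 1 of them qualifies.
Total: 32 + 1 = 33.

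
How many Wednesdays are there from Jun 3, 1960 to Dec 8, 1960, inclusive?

27

Jun 3, 1960 is a Friday.
That's 189 days from start to end, counting both.
189 = 7 × 27, so the span is exactly 27 full weeks.
Each full week contributes one Wednesday: 27 so far.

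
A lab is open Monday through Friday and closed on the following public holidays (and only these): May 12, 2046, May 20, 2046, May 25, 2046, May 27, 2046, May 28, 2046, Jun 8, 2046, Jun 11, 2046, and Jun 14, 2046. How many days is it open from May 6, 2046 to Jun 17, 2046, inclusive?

May 6, 2046 is a Sunday.
From May 6, 2046 to Jun 17, 2046 is 43 days inclusive.
43 = 7 × 6 + 1, so there are 6 full weeks plus 1 extra day.
Each full week contributes 5 weekdays (Mon–Fri): 6 × 5 = 30.
The 1 extra day is Sun — none qualify.
Total: 30 + 0 = 30.
Holidays: May 12, 2046 (Sat); May 20, 2046 (Sun); May 25, 2046 (Fri); May 27, 2046 (Sun); May 28, 2046 (Mon); Jun 8, 2046 (Fri); Jun 11, 2046 (Mon); Jun 14, 2046 (Thu).
5 of the 8 holidays fall on weekdays; the rest are weekends and were already excluded.
Business days: 30 − 5 = 25.

25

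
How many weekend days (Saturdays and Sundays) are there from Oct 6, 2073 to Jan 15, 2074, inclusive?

Oct 6, 2073 is a Friday.
The range spans 102 days (inclusive of both endpoints).
102 = 7 × 14 + 4, so there are 14 full weeks plus 4 extra days.
Each full week contributes 2 weekend days (Sat, Sun): 14 × 2 = 28.
The 4 extra days are Friday, Saturday, Sunday, Monday — 2 of them qualify.
Total: 28 + 2 = 30.

30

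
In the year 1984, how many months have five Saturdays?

4

A month has five Saturdays exactly when Saturday falls within its first (length − 28) days.
Jan: 31 days, starts Sun → 5 of Sun, Mon, Tue
Feb: 29 days, starts Wed → 5 of Wed
Mar: 31 days, starts Thu → 5 of Thu, Fri, Sat ✓
Apr: 30 days, starts Sun → 5 of Sun, Mon
May: 31 days, starts Tue → 5 of Tue, Wed, Thu
Jun: 30 days, starts Fri → 5 of Fri, Sat ✓
Jul: 31 days, starts Sun → 5 of Sun, Mon, Tue
Aug: 31 days, starts Wed → 5 of Wed, Thu, Fri
Sep: 30 days, starts Sat → 5 of Sat, Sun ✓
Oct: 31 days, starts Mon → 5 of Mon, Tue, Wed
Nov: 30 days, starts Thu → 5 of Thu, Fri
Dec: 31 days, starts Sat → 5 of Sat, Sun, Mon ✓
Months with five Saturdays: Mar, Jun, Sep, Dec.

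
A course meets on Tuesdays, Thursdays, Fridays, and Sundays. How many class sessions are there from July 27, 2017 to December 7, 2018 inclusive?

July 27, 2017 is a Thursday.
The range spans 499 days (inclusive of both endpoints).
499 = 7 × 71 + 2, so there are 71 full weeks plus 2 extra days.
Each full week contributes 4 days from the set (Tue, Thu, Fri, Sun): 71 × 4 = 284.
The 2 extra days are Thu, Fri — 2 of them qualify.
Total: 284 + 2 = 286.

286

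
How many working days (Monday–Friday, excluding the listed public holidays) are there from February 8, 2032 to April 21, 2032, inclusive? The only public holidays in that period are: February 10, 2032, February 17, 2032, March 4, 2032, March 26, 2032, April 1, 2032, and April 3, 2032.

48

February 8, 2032 is a Sunday.
From February 8, 2032 to April 21, 2032 is 74 days inclusive.
74 = 7 × 10 + 4, so there are 10 full weeks plus 4 extra days.
Each full week contributes 5 weekdays (Mon–Fri): 10 × 5 = 50.
The 4 extra days are Sun, Mon, Tue, Wed — 3 of them qualify.
Total: 50 + 3 = 53.
Holidays: February 10, 2032 (Tue); February 17, 2032 (Tue); March 4, 2032 (Thu); March 26, 2032 (Fri); April 1, 2032 (Thu); April 3, 2032 (Sat).
5 of the 6 holidays fall on weekdays; the rest are weekends and were already excluded.
Business days: 53 − 5 = 48.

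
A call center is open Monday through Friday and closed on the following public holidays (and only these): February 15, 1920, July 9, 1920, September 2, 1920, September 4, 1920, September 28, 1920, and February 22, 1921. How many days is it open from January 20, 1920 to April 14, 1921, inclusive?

319

January 20, 1920 is a Tuesday.
From January 20, 1920 to April 14, 1921 is 451 days inclusive.
451 = 7 × 64 + 3, so there are 64 full weeks plus 3 extra days.
Each full week contributes 5 weekdays (Mon–Fri): 64 × 5 = 320.
The 3 extra days are Tuesday, Wednesday, Thursday — 3 of them qualify.
Total: 320 + 3 = 323.
Holidays: February 15, 1920 (Sun); July 9, 1920 (Fri); September 2, 1920 (Thu); September 4, 1920 (Sat); September 28, 1920 (Tue); February 22, 1921 (Tue).
4 of the 6 holidays fall on weekdays; the rest are weekends and were already excluded.
Business days: 323 − 4 = 319.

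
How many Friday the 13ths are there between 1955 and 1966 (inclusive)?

21

Friday-the-13ths by year:
1955: May
1956: Jan, Apr, Jul
1957: Sep, Dec
1958: Jun
1959: Feb, Mar, Nov
1960: May
1961: Jan, Oct
1962: Apr, Jul
1963: Sep, Dec
1964: Mar, Nov
1965: Aug
1966: May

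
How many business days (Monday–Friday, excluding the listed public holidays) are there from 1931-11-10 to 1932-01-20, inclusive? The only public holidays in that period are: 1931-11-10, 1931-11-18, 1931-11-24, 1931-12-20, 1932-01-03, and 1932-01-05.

1931-11-10 is a Tuesday.
From 1931-11-10 to 1932-01-20 is 72 days inclusive.
72 = 7 × 10 + 2, so there are 10 full weeks plus 2 extra days.
Each full week contributes 5 weekdays (Mon–Fri): 10 × 5 = 50.
The 2 extra days are Tuesday, Wednesday — 2 of them qualify.
Total: 50 + 2 = 52.
Holidays: 1931-11-10 (Tue); 1931-11-18 (Wed); 1931-11-24 (Tue); 1931-12-20 (Sun); 1932-01-03 (Sun); 1932-01-05 (Tue).
4 of the 6 holidays fall on weekdays; the rest are weekends and were already excluded.
Business days: 52 − 4 = 48.

48 business days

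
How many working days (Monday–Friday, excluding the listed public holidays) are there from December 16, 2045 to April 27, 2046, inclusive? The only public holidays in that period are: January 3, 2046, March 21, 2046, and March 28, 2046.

92

December 16, 2045 is a Saturday.
The range spans 133 days (inclusive of both endpoints).
133 = 7 × 19, so the span is exactly 19 full weeks.
Each full week contributes 5 weekdays (Mon–Fri): 19 × 5 = 95.
Holidays: January 3, 2046 (Wed); March 21, 2046 (Wed); March 28, 2046 (Wed).
All 3 holidays fall on weekdays, so subtract 3.
Business days: 95 − 3 = 92.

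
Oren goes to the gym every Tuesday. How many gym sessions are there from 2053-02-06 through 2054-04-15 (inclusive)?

2053-02-06 is a Thursday.
That's 434 days from start to end, counting both.
434 = 7 × 62, so the span is exactly 62 full weeks.
Each full week contributes one Tuesday: 62 so far.
Total: 62.

62 Tuesdays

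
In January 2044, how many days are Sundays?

Jan 1, 2044 is a Friday.
The range spans 31 days (inclusive of both endpoints).
31 = 7 × 4 + 3, so there are 4 full weeks plus 3 extra days.
Each full week contributes one Sunday: 4 so far.
The 3 extra days are Fri, Sat, Sun — 1 of them qualifies.
Total: 4 + 1 = 5.

5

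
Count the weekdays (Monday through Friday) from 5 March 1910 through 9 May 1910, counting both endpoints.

5 March 1910 is a Saturday.
That's 66 days from start to end, counting both.
66 = 7 × 9 + 3, so there are 9 full weeks plus 3 extra days.
Each full week contributes 5 weekdays (Mon–Fri): 9 × 5 = 45.
The 3 extra days are Saturday, Sunday, Monday — 1 of them qualifies.
Total: 45 + 1 = 46.

46 weekdays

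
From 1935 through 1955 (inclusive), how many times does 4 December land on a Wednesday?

3

Day of week of December 4 in each year:
1935: Wed ✓, 1936: Fri, 1937: Sat, 1938: Sun, 1939: Mon, 1940: Wed ✓, 1941: Thu, 1942: Fri, 1943: Sat, 1944: Mon, 1945: Tue, 1946: Wed ✓, 1947: Thu, 1948: Sat, 1949: Sun, 1950: Mon, 1951: Tue, 1952: Thu, 1953: Fri, 1954: Sat, 1955: Sun
Wednesdays: 1935, 1940, 1946.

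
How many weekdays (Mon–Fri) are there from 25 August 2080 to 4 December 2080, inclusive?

25 August 2080 is a Sunday.
That's 102 days from start to end, counting both.
102 = 7 × 14 + 4, so there are 14 full weeks plus 4 extra days.
Each full week contributes 5 weekdays (Mon–Fri): 14 × 5 = 70.
The 4 extra days are Sun, Mon, Tue, Wed — 3 of them qualify.
Total: 70 + 3 = 73.

73 weekdays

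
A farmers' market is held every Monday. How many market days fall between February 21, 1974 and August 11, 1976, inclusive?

129

February 21, 1974 is a Thursday.
From February 21, 1974 to August 11, 1976 is 903 days inclusive.
903 = 7 × 129, so the span is exactly 129 full weeks.
Each full week contributes one Monday: 129 so far.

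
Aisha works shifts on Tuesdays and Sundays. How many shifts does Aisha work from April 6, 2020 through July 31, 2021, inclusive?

137

April 6, 2020 is a Monday.
That's 482 days from start to end, counting both.
482 = 7 × 68 + 6, so there are 68 full weeks plus 6 extra days.
Each full week contributes 2 days from the set (Tue, Sun): 68 × 2 = 136.
The 6 extra days are Mon, Tue, Wed, Thu, Fri, Sat — 1 of them qualifies.
Total: 136 + 1 = 137.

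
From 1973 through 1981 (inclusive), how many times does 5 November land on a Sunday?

1

Day of week of November 5 in each year:
1973: Mon, 1974: Tue, 1975: Wed, 1976: Fri, 1977: Sat, 1978: Sun ✓, 1979: Mon, 1980: Wed, 1981: Thu
Sundays: 1978.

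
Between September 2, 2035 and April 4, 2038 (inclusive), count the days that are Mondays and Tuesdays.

September 2, 2035 is a Sunday.
That's 946 days from start to end, counting both.
946 = 7 × 135 + 1, so there are 135 full weeks plus 1 extra day.
Each full week contributes 2 days from the set (Mon, Tue): 135 × 2 = 270.
The 1 extra day is Sun — none qualify.
Total: 270 + 0 = 270.

270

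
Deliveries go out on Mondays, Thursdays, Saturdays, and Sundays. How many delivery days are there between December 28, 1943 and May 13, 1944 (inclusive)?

78

December 28, 1943 is a Tuesday.
The range spans 138 days (inclusive of both endpoints).
138 = 7 × 19 + 5, so there are 19 full weeks plus 5 extra days.
Each full week contributes 4 days from the set (Mon, Thu, Sat, Sun): 19 × 4 = 76.
The 5 extra days are Tuesday, Wednesday, Thursday, Friday, Saturday — 2 of them qualify.
Total: 76 + 2 = 78.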